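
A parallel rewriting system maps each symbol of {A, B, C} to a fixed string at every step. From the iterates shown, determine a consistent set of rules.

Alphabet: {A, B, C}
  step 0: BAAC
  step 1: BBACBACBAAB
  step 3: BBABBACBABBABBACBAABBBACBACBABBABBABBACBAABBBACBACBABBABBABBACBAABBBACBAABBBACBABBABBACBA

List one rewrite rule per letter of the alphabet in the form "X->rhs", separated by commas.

  step 0 ⇒ step 1: BAAC ⇒ BBA·CBA·CBA·AB
    A ↦ CBA
    B ↦ BBA
    C ↦ AB

A->CBA, B->BBA, C->AB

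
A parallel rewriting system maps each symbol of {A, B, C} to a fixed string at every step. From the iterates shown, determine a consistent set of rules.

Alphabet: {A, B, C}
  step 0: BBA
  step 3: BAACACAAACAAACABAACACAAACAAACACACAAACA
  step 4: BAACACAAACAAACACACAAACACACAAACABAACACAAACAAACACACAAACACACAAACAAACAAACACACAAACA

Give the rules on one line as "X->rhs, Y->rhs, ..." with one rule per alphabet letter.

  step 3 ⇒ step 4: BAACACAAACAAACABAACACAAACAAACACACAAACA ⇒ BAA·CA·CA·AA·CA·AA·CA·CA·CA·AA·CA·CA·CA·AA·CA·BAA·CA·CA·AA·CA·AA·CA·CA·CA·AA·CA·CA·CA·AA·CA·AA·CA·AA·CA·CA·CA·AA·CA
    A ↦ CA
    B ↦ BAA
    C ↦ AA

A->CA, B->BAA, C->AA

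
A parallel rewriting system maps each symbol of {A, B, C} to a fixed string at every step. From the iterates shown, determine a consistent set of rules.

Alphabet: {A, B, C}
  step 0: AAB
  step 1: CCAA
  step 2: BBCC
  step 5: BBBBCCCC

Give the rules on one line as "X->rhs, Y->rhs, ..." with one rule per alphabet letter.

  step 1 ⇒ step 2: CCAA ⇒ B·B·C·C
    A ↦ C
    C ↦ B
  step 0 ⇒ step 1: AAB ⇒ C·C·AA
    B ↦ AA

A->C, B->AA, C->B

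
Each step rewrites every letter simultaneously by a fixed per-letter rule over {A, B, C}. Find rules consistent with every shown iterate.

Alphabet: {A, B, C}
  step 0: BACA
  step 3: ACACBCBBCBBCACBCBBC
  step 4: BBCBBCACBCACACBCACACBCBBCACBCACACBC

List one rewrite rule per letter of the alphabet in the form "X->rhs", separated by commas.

  step 3 ⇒ step 4: ACACBCBBCBBCACBCBBC ⇒ B·BC·B·BC·AC·BC·AC·AC·BC·AC·AC·BC·B·BC·AC·BC·AC·AC·BC
    A ↦ B
    B ↦ AC
    C ↦ BC

A->B, B->AC, C->BC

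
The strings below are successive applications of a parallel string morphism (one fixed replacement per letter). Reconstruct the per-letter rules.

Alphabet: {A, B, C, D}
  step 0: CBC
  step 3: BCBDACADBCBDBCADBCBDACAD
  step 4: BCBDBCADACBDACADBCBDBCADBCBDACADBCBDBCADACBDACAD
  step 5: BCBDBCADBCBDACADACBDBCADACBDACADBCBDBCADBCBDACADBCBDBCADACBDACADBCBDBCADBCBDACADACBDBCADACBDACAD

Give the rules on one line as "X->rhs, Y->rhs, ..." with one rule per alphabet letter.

  step 4 ⇒ step 5: BCBDBCADACBDACADBCBDBCADBCBDACADBCBDBCADACBDACAD ⇒ BC·BD·BC·AD·BC·BD·AC·AD·AC·BD·BC·AD·AC·BD·AC·AD·BC·BD·BC·AD·BC·BD·AC·AD·BC·BD·BC·AD·AC·BD·AC·AD·BC·BD·BC·AD·BC·BD·AC·AD·AC·BD·BC·AD·AC·BD·AC·AD
    A ↦ AC
    B ↦ BC
    C ↦ BD
    D ↦ AD

A->AC, B->BC, C->BD, D->AD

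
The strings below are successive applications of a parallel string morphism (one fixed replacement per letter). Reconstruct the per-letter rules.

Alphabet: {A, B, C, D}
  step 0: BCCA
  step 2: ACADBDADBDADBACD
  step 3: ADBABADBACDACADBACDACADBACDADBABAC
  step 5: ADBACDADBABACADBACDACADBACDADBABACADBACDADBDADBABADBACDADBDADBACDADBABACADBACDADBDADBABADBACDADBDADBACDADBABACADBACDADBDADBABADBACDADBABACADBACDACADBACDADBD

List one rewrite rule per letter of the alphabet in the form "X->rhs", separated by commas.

  step 2 ⇒ step 3: ACADBDADBDADBACD ⇒ ADB·AB·ADB·AC·D·AC·ADB·AC·D·AC·ADB·AC·D·ADB·AB·AC
    A ↦ ADB
    B ↦ D
    C ↦ AB
    D ↦ AC

A->ADB, B->D, C->AB, D->AC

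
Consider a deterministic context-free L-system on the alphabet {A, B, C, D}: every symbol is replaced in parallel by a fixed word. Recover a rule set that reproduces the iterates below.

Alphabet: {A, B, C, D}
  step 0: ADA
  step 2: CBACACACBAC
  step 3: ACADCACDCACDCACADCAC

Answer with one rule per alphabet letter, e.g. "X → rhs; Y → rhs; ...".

A->DC, B->A, C->AC, D->CB

  step 2 ⇒ step 3: CBACACACBAC ⇒ AC·A·DC·AC·DC·AC·DC·AC·A·DC·AC
    A ↦ DC
    B ↦ A
    C ↦ AC
    D ↦ CB  (constrained at step 0)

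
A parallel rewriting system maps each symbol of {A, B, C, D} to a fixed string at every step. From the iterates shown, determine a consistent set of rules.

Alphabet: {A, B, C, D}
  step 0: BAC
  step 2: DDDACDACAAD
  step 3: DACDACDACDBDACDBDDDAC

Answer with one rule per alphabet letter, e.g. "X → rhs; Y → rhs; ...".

A->D, B->AAD, C->B, D->DAC

  step 2 ⇒ step 3: DDDACDACAAD ⇒ DAC·DAC·DAC·D·B·DAC·D·B·D·D·DAC
    A ↦ D
    C ↦ B
    D ↦ DAC
    B ↦ AAD  (constrained at step 0)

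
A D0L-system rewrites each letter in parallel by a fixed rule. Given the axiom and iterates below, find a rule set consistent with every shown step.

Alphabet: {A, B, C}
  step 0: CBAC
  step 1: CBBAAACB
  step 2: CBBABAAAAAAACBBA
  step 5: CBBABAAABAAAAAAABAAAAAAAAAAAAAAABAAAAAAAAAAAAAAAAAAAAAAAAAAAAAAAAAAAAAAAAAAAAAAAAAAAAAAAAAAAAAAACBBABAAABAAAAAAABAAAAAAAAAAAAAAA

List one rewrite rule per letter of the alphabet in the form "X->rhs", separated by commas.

  step 1 ⇒ step 2: CBBAAACB ⇒ CB·BA·BA·AA·AA·AA·CB·BA
    A ↦ AA
    B ↦ BA
    C ↦ CB

A->AA, B->BA, C->CB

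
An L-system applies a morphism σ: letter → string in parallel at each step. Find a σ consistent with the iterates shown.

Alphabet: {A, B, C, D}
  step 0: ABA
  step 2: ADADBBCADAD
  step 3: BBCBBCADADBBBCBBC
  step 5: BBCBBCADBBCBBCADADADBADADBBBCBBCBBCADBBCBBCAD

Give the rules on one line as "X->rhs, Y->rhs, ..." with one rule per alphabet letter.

  step 2 ⇒ step 3: ADADBBCADAD ⇒ BB·C·BB·C·AD·AD·B·BB·C·BB·C
    A ↦ BB
    B ↦ AD
    C ↦ B
    D ↦ C

A->BB, B->AD, C->B, D->C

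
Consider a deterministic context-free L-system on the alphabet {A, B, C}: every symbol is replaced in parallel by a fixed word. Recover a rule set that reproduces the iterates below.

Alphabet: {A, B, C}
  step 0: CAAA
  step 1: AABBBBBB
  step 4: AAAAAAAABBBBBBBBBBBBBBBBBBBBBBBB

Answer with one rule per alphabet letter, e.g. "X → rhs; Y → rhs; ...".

A->BB, B->C, C->AA

  step 0 ⇒ step 1: CAAA ⇒ AA·BB·BB·BB
    A ↦ BB
    C ↦ AA
    B ↦ C  (constrained at step 1)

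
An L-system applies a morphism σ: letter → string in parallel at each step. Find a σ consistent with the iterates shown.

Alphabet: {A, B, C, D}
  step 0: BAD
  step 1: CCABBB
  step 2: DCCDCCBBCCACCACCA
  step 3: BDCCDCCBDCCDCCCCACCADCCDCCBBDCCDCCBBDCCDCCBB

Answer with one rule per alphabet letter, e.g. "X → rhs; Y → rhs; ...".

A->BB, B->CCA, C->DCC, D->B

  step 2 ⇒ step 3: DCCDCCBBCCACCACCA ⇒ B·DCC·DCC·B·DCC·DCC·CCA·CCA·DCC·DCC·BB·DCC·DCC·BB·DCC·DCC·BB
    A ↦ BB
    B ↦ CCA
    C ↦ DCC
    D ↦ B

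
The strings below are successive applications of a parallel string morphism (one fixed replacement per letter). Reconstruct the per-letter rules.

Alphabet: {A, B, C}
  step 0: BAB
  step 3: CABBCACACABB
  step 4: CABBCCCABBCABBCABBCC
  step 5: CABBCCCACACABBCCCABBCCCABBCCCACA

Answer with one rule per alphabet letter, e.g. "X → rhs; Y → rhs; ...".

A->BB, B->C, C->CA

  step 4 ⇒ step 5: CABBCCCABBCABBCABBCC ⇒ CA·BB·C·C·CA·CA·CA·BB·C·C·CA·BB·C·C·CA·BB·C·C·CA·CA
    A ↦ BB
    B ↦ C
    C ↦ CA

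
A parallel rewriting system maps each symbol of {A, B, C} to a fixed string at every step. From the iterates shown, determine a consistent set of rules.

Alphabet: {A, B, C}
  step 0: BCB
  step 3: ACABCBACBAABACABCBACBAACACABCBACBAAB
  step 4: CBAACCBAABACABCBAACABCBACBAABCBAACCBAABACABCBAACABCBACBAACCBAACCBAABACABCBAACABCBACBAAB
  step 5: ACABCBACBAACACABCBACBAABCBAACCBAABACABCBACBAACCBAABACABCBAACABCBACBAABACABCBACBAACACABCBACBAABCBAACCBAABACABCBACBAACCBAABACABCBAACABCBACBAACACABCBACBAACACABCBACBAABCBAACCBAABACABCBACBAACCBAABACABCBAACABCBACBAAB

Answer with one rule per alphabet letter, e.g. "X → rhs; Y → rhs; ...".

  step 4 ⇒ step 5: CBAACCBAABACABCBAACABCBACBAABCBAACCBAABACABCBAACABCBACBAACCBAACCBAABACABCBAACABCBACBAAB ⇒ AC·AB·CBA·CBA·AC·AC·AB·CBA·CBA·AB·CBA·AC·CBA·AB·AC·AB·CBA·CBA·AC·CBA·AB·AC·AB·CBA·AC·AB·CBA·CBA·AB·AC·AB·CBA·CBA·AC·AC·AB·CBA·CBA·AB·CBA·AC·CBA·AB·AC·AB·CBA·CBA·AC·CBA·AB·AC·AB·CBA·AC·AB·CBA·CBA·AC·AC·AB·CBA·CBA·AC·AC·AB·CBA·CBA·AB·CBA·AC·CBA·AB·AC·AB·CBA·CBA·AC·CBA·AB·AC·AB·CBA·AC·AB·CBA·CBA·AB
    A ↦ CBA
    B ↦ AB
    C ↦ AC

A->CBA, B->AB, C->AC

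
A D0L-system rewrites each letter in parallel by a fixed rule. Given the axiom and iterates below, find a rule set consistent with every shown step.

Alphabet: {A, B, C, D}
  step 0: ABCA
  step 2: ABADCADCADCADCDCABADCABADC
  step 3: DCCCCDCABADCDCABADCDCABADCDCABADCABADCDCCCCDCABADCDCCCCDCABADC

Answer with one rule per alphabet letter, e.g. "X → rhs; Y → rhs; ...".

A->DC, B->CCC, C->ADC, D->AB

  step 2 ⇒ step 3: ABADCADCADCADCDCABADCABADC ⇒ DC·CCC·DC·AB·ADC·DC·AB·ADC·DC·AB·ADC·DC·AB·ADC·AB·ADC·DC·CCC·DC·AB·ADC·DC·CCC·DC·AB·ADC
    A ↦ DC
    B ↦ CCC
    C ↦ ADC
    D ↦ AB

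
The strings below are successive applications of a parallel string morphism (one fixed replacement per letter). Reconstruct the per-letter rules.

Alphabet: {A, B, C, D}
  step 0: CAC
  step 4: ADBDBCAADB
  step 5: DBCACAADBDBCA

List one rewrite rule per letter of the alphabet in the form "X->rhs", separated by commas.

  step 4 ⇒ step 5: ADBDBCAADB ⇒ DB·C·A·C·A·A·DB·DB·C·A
    A ↦ DB
    B ↦ A
    C ↦ A
    D ↦ C

A->DB, B->A, C->A, D->C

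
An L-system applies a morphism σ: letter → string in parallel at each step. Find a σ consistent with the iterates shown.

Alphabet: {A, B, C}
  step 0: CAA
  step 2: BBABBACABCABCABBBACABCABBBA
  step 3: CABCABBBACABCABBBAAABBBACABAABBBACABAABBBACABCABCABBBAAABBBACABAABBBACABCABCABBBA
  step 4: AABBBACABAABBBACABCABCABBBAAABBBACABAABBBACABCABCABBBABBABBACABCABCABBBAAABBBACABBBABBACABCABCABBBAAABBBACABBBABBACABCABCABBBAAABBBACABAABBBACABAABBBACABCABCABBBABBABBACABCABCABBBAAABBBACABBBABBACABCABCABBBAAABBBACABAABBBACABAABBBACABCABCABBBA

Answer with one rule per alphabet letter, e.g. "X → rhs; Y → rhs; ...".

  step 3 ⇒ step 4: CABCABBBACABCABBBAAABBBACABAABBBACABAABBBACABCABCABBBAAABBBACABAABBBACABCABCABBBA ⇒ AAB·BBA·CAB·AAB·BBA·CAB·CAB·CAB·BBA·AAB·BBA·CAB·AAB·BBA·CAB·CAB·CAB·BBA·BBA·BBA·CAB·CAB·CAB·BBA·AAB·BBA·CAB·BBA·BBA·CAB·CAB·CAB·BBA·AAB·BBA·CAB·BBA·BBA·CAB·CAB·CAB·BBA·AAB·BBA·CAB·AAB·BBA·CAB·AAB·BBA·CAB·CAB·CAB·BBA·BBA·BBA·CAB·CAB·CAB·BBA·AAB·BBA·CAB·BBA·BBA·CAB·CAB·CAB·BBA·AAB·BBA·CAB·AAB·BBA·CAB·AAB·BBA·CAB·CAB·CAB·BBA
    A ↦ BBA
    B ↦ CAB
    C ↦ AAB

A->BBA, B->CAB, C->AAB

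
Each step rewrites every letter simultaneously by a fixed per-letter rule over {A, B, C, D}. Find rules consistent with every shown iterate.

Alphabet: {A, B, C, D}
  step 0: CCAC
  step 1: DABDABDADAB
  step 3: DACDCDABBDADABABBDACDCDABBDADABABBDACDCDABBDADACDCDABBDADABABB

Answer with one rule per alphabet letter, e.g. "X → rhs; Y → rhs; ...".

  step 0 ⇒ step 1: CCAC ⇒ DAB·DAB·DA·DAB
    A ↦ DA
    C ↦ DAB
    B ↦ CD  (constrained at step 1)
    D ↦ ABB  (constrained at step 1)

A->DA, B->CD, C->DAB, D->ABB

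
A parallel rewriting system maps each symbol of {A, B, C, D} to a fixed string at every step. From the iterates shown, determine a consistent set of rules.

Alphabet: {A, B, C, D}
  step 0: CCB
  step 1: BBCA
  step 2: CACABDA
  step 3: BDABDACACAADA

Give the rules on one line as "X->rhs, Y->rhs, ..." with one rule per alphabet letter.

A->DA, B->CA, C->B, D->CAA

  step 2 ⇒ step 3: CACABDA ⇒ B·DA·B·DA·CA·CAA·DA
    A ↦ DA
    B ↦ CA
    C ↦ B
    D ↦ CAA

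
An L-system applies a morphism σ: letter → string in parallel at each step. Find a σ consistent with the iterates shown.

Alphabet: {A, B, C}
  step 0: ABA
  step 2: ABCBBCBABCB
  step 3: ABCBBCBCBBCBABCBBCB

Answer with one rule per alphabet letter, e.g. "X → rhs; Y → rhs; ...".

  step 2 ⇒ step 3: ABCBBCBABCB ⇒ AB·CB·B·CB·CB·B·CB·AB·CB·B·CB
    A ↦ AB
    B ↦ CB
    C ↦ B

A->AB, B->CB, C->B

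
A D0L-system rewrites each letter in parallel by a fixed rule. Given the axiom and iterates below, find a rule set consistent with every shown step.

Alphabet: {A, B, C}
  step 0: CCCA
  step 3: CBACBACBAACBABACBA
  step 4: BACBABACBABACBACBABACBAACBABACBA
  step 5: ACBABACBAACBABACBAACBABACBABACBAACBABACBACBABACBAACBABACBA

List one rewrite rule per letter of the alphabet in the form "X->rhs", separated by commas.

  step 4 ⇒ step 5: BACBABACBABACBACBABACBAACBABACBA ⇒ A·CBA·B·A·CBA·A·CBA·B·A·CBA·A·CBA·B·A·CBA·B·A·CBA·A·CBA·B·A·CBA·CBA·B·A·CBA·A·CBA·B·A·CBA
    A ↦ CBA
    B ↦ A
    C ↦ B

A->CBA, B->A, C->B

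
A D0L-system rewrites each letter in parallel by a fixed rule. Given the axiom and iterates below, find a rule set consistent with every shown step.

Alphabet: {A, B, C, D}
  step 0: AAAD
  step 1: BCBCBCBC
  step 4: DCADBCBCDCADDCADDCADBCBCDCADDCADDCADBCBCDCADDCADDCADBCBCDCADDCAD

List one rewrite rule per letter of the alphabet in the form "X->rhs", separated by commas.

  step 0 ⇒ step 1: AAAD ⇒ BC·BC·BC·BC
    A ↦ BC
    D ↦ BC
    B ↦ DC  (constrained at step 1)
    C ↦ AD  (constrained at step 1)

A->BC, B->DC, C->AD, D->BC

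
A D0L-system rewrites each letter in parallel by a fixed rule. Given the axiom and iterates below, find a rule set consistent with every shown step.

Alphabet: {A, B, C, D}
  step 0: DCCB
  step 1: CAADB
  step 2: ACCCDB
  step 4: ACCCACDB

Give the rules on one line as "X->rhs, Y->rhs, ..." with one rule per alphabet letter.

  step 1 ⇒ step 2: CAADB ⇒ A·C·C·C·DB
    A ↦ C
    B ↦ DB
    C ↦ A
    D ↦ C

A->C, B->DB, C->A, D->C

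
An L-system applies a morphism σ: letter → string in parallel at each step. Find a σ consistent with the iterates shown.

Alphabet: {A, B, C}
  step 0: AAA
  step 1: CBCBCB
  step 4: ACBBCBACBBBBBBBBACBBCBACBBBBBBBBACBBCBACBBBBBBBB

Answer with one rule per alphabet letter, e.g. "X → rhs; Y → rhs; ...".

A->CB, B->BB, C->AC

  step 0 ⇒ step 1: AAA ⇒ CB·CB·CB
    A ↦ CB
    B ↦ BB  (constrained at step 1)
    C ↦ AC  (constrained at step 1)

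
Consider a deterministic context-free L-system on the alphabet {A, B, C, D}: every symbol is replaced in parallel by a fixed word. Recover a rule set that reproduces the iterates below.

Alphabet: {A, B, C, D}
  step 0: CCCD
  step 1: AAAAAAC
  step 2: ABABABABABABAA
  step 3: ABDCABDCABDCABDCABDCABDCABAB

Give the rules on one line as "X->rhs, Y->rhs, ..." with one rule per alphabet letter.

A->AB, B->DC, C->AA, D->C

  step 2 ⇒ step 3: ABABABABABABAA ⇒ AB·DC·AB·DC·AB·DC·AB·DC·AB·DC·AB·DC·AB·AB
    A ↦ AB
    B ↦ DC
  step 0 ⇒ step 1: CCCD ⇒ AA·AA·AA·C
    C ↦ AA
  step 0 ⇒ step 1: CCCD ⇒ AA·AA·AA·C
    D ↦ C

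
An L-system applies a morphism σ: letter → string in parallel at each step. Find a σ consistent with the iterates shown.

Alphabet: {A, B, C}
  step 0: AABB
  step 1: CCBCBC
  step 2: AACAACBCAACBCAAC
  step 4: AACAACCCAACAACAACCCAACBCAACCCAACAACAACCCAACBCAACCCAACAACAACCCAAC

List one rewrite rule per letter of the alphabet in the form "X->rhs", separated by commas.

  step 1 ⇒ step 2: CCBCBC ⇒ AAC·AAC·BC·AAC·BC·AAC
    B ↦ BC
    C ↦ AAC
  step 0 ⇒ step 1: AABB ⇒ C·C·BC·BC
    A ↦ C

A->C, B->BC, C->AAC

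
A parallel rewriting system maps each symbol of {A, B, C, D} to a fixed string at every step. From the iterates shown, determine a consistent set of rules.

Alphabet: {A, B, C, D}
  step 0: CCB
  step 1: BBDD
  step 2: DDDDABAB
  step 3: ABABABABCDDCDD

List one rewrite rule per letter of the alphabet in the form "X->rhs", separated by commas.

  step 2 ⇒ step 3: DDDDABAB ⇒ AB·AB·AB·AB·C·DD·C·DD
    A ↦ C
    B ↦ DD
    D ↦ AB
  step 0 ⇒ step 1: CCB ⇒ B·B·DD
    C ↦ B

A->C, B->DD, C->B, D->AB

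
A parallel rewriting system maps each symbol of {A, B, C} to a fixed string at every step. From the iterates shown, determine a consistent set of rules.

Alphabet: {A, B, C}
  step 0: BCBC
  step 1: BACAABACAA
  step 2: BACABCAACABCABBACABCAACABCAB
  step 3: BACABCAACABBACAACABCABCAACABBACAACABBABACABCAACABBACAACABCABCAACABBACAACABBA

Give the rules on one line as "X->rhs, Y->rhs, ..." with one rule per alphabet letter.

  step 2 ⇒ step 3: BACABCAACABCABBACABCAACABCAB ⇒ BA·CAB·CAA·CAB·BA·CAA·CAB·CAB·CAA·CAB·BA·CAA·CAB·BA·BA·CAB·CAA·CAB·BA·CAA·CAB·CAB·CAA·CAB·BA·CAA·CAB·BA
    A ↦ CAB
    B ↦ BA
    C ↦ CAA

A->CAB, B->BA, C->CAA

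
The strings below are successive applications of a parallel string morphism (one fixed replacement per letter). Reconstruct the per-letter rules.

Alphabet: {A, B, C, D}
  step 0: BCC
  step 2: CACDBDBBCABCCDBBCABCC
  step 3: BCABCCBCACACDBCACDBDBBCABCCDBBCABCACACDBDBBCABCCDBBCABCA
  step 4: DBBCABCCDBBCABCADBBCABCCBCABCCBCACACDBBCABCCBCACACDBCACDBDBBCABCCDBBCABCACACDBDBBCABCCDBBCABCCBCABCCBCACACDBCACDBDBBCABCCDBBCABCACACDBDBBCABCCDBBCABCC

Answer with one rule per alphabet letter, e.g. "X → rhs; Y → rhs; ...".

A->BCC, B->DB, C->BCA, D->CAC

  step 3 ⇒ step 4: BCABCCBCACACDBCACDBDBBCABCCDBBCABCACACDBDBBCABCCDBBCABCA ⇒ DB·BCA·BCC·DB·BCA·BCA·DB·BCA·BCC·BCA·BCC·BCA·CAC·DB·BCA·BCC·BCA·CAC·DB·CAC·DB·DB·BCA·BCC·DB·BCA·BCA·CAC·DB·DB·BCA·BCC·DB·BCA·BCC·BCA·BCC·BCA·CAC·DB·CAC·DB·DB·BCA·BCC·DB·BCA·BCA·CAC·DB·DB·BCA·BCC·DB·BCA·BCC
    A ↦ BCC
    B ↦ DB
    C ↦ BCA
    D ↦ CAC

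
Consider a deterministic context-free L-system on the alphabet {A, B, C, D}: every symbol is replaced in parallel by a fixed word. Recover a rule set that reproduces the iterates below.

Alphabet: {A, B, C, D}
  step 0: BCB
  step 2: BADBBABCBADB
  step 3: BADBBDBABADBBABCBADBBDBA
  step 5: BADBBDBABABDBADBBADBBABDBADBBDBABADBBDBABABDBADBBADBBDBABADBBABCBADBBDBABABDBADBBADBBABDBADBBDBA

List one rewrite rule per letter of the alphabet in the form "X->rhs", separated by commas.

  step 2 ⇒ step 3: BADBBABCBADB ⇒ BA·DB·BD·BA·BA·DB·BA·BC·BA·DB·BD·BA
    A ↦ DB
    B ↦ BA
    C ↦ BC
    D ↦ BD

A->DB, B->BA, C->BC, D->BD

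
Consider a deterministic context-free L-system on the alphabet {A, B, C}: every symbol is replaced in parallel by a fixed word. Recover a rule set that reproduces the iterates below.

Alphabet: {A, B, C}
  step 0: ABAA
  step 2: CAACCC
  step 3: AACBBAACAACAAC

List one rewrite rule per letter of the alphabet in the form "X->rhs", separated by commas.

A->B, B->C, C->AAC

  step 2 ⇒ step 3: CAACCC ⇒ AAC·B·B·AAC·AAC·AAC
    A ↦ B
    C ↦ AAC
    B ↦ C  (constrained at step 0)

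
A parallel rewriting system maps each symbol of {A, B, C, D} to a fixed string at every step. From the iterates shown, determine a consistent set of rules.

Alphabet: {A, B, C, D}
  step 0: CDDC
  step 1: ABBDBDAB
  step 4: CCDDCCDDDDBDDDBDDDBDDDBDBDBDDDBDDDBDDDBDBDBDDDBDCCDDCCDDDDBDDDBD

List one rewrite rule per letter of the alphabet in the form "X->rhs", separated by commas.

A->CC, B->DD, C->AB, D->BD

  step 0 ⇒ step 1: CDDC ⇒ AB·BD·BD·AB
    C ↦ AB
    D ↦ BD
    A ↦ CC  (constrained at step 1)
    B ↦ DD  (constrained at step 1)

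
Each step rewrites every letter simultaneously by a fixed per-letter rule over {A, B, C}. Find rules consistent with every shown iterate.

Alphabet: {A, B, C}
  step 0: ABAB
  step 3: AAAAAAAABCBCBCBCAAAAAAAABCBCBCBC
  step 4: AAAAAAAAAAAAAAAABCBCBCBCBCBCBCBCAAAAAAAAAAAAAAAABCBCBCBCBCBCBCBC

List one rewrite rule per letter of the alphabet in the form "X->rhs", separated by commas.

A->AA, B->BC, C->BC

  step 3 ⇒ step 4: AAAAAAAABCBCBCBCAAAAAAAABCBCBCBC ⇒ AA·AA·AA·AA·AA·AA·AA·AA·BC·BC·BC·BC·BC·BC·BC·BC·AA·AA·AA·AA·AA·AA·AA·AA·BC·BC·BC·BC·BC·BC·BC·BC
    A ↦ AA
    B ↦ BC
    C ↦ BC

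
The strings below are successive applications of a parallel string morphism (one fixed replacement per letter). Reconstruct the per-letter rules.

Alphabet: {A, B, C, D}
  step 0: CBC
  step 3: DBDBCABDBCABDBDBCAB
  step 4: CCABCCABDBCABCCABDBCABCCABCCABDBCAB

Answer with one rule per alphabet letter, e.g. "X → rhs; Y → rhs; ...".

A->C, B->AB, C->DB, D->CC

  step 3 ⇒ step 4: DBDBCABDBCABDBDBCAB ⇒ CC·AB·CC·AB·DB·C·AB·CC·AB·DB·C·AB·CC·AB·CC·AB·DB·C·AB
    A ↦ C
    B ↦ AB
    C ↦ DB
    D ↦ CC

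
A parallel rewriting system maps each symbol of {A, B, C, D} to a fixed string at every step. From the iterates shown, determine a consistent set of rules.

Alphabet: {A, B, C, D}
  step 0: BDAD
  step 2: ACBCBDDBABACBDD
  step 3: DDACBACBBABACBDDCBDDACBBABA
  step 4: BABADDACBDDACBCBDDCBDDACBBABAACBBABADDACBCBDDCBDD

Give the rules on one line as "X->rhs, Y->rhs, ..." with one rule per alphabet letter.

  step 3 ⇒ step 4: DDACBACBBABACBDDCBDDACBBABA ⇒ BA·BA·DD·A·CB·DD·A·CB·CB·DD·CB·DD·A·CB·BA·BA·A·CB·BA·BA·DD·A·CB·CB·DD·CB·DD
    A ↦ DD
    B ↦ CB
    C ↦ A
    D ↦ BA

A->DD, B->CB, C->A, D->BA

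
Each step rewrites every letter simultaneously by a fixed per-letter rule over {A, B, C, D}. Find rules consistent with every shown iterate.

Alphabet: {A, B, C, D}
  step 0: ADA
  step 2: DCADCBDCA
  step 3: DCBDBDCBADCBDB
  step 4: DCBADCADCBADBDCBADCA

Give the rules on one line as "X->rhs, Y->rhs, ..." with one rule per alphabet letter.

  step 3 ⇒ step 4: DCBDBDCBADCBDB ⇒ DC·B·A·DC·A·DC·B·A·DB·DC·B·A·DC·A
    A ↦ DB
    B ↦ A
    C ↦ B
    D ↦ DC

A->DB, B->A, C->B, D->DC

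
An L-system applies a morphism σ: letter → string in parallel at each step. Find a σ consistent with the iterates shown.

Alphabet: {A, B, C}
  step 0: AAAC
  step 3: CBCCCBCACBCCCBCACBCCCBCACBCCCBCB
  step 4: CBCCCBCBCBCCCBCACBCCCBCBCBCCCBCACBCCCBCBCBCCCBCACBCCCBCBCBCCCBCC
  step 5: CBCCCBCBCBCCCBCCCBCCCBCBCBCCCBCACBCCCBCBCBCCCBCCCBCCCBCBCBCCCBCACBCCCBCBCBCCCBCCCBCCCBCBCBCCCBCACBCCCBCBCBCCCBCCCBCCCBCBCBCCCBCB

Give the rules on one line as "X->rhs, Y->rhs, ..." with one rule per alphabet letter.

  step 4 ⇒ step 5: CBCCCBCBCBCCCBCACBCCCBCBCBCCCBCACBCCCBCBCBCCCBCACBCCCBCBCBCCCBCC ⇒ CB·CC·CB·CB·CB·CC·CB·CC·CB·CC·CB·CB·CB·CC·CB·CA·CB·CC·CB·CB·CB·CC·CB·CC·CB·CC·CB·CB·CB·CC·CB·CA·CB·CC·CB·CB·CB·CC·CB·CC·CB·CC·CB·CB·CB·CC·CB·CA·CB·CC·CB·CB·CB·CC·CB·CC·CB·CC·CB·CB·CB·CC·CB·CB
    A ↦ CA
    B ↦ CC
    C ↦ CB

A->CA, B->CC, C->CB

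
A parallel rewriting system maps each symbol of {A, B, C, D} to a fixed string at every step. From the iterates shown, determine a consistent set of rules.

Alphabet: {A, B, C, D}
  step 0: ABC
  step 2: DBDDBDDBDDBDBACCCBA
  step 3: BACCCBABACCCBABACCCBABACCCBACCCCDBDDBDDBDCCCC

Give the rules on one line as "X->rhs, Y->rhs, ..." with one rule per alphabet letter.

  step 2 ⇒ step 3: DBDDBDDBDDBDBACCCBA ⇒ BA·CCC·BA·BA·CCC·BA·BA·CCC·BA·BA·CCC·BA·CCC·C·DBD·DBD·DBD·CCC·C
    A ↦ C
    B ↦ CCC
    C ↦ DBD
    D ↦ BA

A->C, B->CCC, C->DBD, D->BA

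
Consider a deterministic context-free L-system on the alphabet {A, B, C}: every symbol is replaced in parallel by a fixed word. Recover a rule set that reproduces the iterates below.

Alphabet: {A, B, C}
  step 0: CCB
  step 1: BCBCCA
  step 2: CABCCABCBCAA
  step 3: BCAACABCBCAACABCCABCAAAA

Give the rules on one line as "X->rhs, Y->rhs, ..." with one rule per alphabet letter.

A->AA, B->CA, C->BC

  step 2 ⇒ step 3: CABCCABCBCAA ⇒ BC·AA·CA·BC·BC·AA·CA·BC·CA·BC·AA·AA
    A ↦ AA
    B ↦ CA
    C ↦ BC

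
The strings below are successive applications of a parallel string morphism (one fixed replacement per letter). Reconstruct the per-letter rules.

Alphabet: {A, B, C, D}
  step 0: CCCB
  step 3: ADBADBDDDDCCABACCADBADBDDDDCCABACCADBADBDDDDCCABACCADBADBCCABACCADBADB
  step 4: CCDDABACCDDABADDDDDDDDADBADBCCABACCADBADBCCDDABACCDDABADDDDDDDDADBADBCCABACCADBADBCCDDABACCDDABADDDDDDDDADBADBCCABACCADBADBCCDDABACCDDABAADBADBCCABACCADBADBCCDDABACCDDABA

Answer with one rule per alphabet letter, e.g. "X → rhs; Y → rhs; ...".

  step 3 ⇒ step 4: ADBADBDDDDCCABACCADBADBDDDDCCABACCADBADBDDDDCCABACCADBADBCCABACCADBADB ⇒ CC·DD·ABA·CC·DD·ABA·DD·DD·DD·DD·ADB·ADB·CC·ABA·CC·ADB·ADB·CC·DD·ABA·CC·DD·ABA·DD·DD·DD·DD·ADB·ADB·CC·ABA·CC·ADB·ADB·CC·DD·ABA·CC·DD·ABA·DD·DD·DD·DD·ADB·ADB·CC·ABA·CC·ADB·ADB·CC·DD·ABA·CC·DD·ABA·ADB·ADB·CC·ABA·CC·ADB·ADB·CC·DD·ABA·CC·DD·ABA
    A ↦ CC
    B ↦ ABA
    C ↦ ADB
    D ↦ DD

A->CC, B->ABA, C->ADB, D->DD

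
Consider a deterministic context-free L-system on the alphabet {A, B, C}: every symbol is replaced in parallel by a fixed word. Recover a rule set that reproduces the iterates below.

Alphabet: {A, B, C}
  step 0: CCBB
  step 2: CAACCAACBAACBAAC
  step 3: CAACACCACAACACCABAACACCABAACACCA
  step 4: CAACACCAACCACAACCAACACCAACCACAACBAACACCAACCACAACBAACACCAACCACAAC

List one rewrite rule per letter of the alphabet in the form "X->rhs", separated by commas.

A->AC, B->BA, C->CA

  step 3 ⇒ step 4: CAACACCACAACACCABAACACCABAACACCA ⇒ CA·AC·AC·CA·AC·CA·CA·AC·CA·AC·AC·CA·AC·CA·CA·AC·BA·AC·AC·CA·AC·CA·CA·AC·BA·AC·AC·CA·AC·CA·CA·AC
    A ↦ AC
    B ↦ BA
    C ↦ CA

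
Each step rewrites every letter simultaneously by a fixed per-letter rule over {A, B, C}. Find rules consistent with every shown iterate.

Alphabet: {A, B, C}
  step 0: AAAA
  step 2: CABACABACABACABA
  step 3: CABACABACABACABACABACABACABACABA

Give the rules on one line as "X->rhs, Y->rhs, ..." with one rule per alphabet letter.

  step 2 ⇒ step 3: CABACABACABACABA ⇒ CA·BA·CA·BA·CA·BA·CA·BA·CA·BA·CA·BA·CA·BA·CA·BA
    A ↦ BA
    B ↦ CA
    C ↦ CA

A->BA, B->CA, C->CA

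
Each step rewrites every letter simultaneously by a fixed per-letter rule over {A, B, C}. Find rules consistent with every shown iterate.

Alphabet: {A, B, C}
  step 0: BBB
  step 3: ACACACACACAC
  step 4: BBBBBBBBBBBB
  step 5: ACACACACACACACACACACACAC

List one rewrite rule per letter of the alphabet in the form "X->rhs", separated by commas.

A->B, B->AC, C->B

  step 4 ⇒ step 5: BBBBBBBBBBBB ⇒ AC·AC·AC·AC·AC·AC·AC·AC·AC·AC·AC·AC
    B ↦ AC
  step 3 ⇒ step 4: ACACACACACAC ⇒ B·B·B·B·B·B·B·B·B·B·B·B
    A ↦ B
  step 3 ⇒ step 4: ACACACACACAC ⇒ B·B·B·B·B·B·B·B·B·B·B·B
    C ↦ B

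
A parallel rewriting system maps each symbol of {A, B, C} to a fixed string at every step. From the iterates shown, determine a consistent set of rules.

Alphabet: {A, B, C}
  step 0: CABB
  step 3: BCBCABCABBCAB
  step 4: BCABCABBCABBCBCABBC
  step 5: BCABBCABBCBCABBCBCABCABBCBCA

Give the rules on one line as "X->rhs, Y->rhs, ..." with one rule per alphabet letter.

  step 4 ⇒ step 5: BCABCABBCABBCBCABBC ⇒ BC·A·B·BC·A·B·BC·BC·A·B·BC·BC·A·BC·A·B·BC·BC·A
    A ↦ B
    B ↦ BC
    C ↦ A

A->B, B->BC, C->A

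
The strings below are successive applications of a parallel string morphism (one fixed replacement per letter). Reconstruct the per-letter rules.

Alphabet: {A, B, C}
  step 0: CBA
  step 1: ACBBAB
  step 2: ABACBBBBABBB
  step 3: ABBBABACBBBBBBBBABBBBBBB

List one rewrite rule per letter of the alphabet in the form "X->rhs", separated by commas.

A->AB, B->BB, C->AC

  step 2 ⇒ step 3: ABACBBBBABBB ⇒ AB·BB·AB·AC·BB·BB·BB·BB·AB·BB·BB·BB
    A ↦ AB
    B ↦ BB
    C ↦ AC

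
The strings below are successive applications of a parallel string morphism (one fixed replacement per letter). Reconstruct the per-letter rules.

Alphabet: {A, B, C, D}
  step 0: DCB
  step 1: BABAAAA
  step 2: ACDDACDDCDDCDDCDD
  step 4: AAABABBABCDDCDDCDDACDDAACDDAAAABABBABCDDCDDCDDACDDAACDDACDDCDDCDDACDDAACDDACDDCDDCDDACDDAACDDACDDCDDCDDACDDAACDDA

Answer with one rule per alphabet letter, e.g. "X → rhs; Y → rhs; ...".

  step 1 ⇒ step 2: BABAAAA ⇒ A·CDD·A·CDD·CDD·CDD·CDD
    A ↦ CDD
    B ↦ A
  step 0 ⇒ step 1: DCB ⇒ BAB·AAA·A
    C ↦ AAA
  step 0 ⇒ step 1: DCB ⇒ BAB·AAA·A
    D ↦ BAB

A->CDD, B->A, C->AAA, D->BAB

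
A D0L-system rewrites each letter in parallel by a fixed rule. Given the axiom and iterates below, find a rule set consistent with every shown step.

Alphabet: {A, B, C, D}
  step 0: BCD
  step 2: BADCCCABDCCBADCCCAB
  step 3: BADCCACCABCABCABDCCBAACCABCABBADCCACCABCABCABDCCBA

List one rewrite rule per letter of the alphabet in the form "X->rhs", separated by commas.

  step 2 ⇒ step 3: BADCCCABDCCBADCCCAB ⇒ BA·DCC·AC·CAB·CAB·CAB·DCC·BA·AC·CAB·CAB·BA·DCC·AC·CAB·CAB·CAB·DCC·BA
    A ↦ DCC
    B ↦ BA
    C ↦ CAB
    D ↦ AC

A->DCC, B->BA, C->CAB, D->AC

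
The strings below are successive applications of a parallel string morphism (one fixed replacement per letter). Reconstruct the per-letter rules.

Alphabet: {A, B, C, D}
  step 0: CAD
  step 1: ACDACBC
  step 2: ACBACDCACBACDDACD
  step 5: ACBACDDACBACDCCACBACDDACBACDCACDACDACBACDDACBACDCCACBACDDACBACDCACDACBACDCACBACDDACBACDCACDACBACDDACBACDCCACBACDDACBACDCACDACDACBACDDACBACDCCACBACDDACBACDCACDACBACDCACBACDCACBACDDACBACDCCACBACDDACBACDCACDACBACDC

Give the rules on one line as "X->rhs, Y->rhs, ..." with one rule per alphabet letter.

  step 1 ⇒ step 2: ACDACBC ⇒ ACB·ACD·C·ACB·ACD·D·ACD
    A ↦ ACB
    B ↦ D
    C ↦ ACD
    D ↦ C

A->ACB, B->D, C->ACD, D->C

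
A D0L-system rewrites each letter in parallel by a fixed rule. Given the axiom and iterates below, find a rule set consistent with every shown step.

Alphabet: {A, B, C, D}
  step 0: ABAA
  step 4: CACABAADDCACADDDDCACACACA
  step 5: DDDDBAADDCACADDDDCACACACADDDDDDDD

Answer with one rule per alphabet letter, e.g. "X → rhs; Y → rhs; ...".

  step 4 ⇒ step 5: CACABAADDCACADDDDCACACACA ⇒ D·D·D·D·BAA·D·D·CA·CA·D·D·D·D·CA·CA·CA·CA·D·D·D·D·D·D·D·D
    A ↦ D
    B ↦ BAA
    C ↦ D
    D ↦ CA

A->D, B->BAA, C->D, D->CA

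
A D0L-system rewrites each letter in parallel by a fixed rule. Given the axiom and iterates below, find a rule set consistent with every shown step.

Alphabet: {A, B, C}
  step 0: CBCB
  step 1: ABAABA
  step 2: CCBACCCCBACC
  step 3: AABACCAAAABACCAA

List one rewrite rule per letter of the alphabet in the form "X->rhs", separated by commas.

  step 2 ⇒ step 3: CCBACCCCBACC ⇒ A·A·BA·CC·A·A·A·A·BA·CC·A·A
    A ↦ CC
    B ↦ BA
    C ↦ A

A->CC, B->BA, C->A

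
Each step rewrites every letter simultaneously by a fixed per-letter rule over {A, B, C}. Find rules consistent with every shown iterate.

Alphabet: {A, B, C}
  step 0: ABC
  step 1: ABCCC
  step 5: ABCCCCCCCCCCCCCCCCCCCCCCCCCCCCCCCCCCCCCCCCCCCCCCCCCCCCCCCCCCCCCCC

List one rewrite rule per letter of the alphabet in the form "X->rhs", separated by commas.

  step 0 ⇒ step 1: ABC ⇒ AB·C·CC
    A ↦ AB
    B ↦ C
    C ↦ CC

A->AB, B->C, C->CC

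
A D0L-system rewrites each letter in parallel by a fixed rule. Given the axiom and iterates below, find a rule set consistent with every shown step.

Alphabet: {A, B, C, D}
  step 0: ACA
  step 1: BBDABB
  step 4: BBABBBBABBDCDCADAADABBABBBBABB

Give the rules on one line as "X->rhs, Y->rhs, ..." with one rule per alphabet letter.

A->BB, B->DC, C->DA, D->A

  step 0 ⇒ step 1: ACA ⇒ BB·DA·BB
    A ↦ BB
    C ↦ DA
    B ↦ DC  (constrained at step 1)
    D ↦ A  (constrained at step 1)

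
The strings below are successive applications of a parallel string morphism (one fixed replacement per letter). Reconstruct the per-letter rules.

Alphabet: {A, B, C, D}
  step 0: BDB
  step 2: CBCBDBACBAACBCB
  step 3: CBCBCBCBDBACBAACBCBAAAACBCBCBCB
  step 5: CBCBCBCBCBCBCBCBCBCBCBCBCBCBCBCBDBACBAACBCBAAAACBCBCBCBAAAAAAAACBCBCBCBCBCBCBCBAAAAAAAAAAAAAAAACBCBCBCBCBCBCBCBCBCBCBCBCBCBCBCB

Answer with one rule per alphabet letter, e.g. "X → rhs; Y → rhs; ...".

A->AA, B->CB, C->CB, D->DBA

  step 2 ⇒ step 3: CBCBDBACBAACBCB ⇒ CB·CB·CB·CB·DBA·CB·AA·CB·CB·AA·AA·CB·CB·CB·CB
    A ↦ AA
    B ↦ CB
    C ↦ CB
    D ↦ DBA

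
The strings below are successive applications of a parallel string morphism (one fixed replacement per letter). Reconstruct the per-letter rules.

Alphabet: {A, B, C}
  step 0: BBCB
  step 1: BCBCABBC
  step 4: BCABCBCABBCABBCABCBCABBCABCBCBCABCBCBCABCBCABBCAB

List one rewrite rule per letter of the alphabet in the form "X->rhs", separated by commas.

A->C, B->BC, C->AB

  step 0 ⇒ step 1: BBCB ⇒ BC·BC·AB·BC
    B ↦ BC
    C ↦ AB
    A ↦ C  (constrained at step 1)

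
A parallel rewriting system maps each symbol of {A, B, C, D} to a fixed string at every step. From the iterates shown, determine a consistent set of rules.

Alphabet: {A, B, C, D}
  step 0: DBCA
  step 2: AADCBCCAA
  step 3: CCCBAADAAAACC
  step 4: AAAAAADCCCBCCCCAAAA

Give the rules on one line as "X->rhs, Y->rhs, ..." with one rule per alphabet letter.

  step 3 ⇒ step 4: CCCBAADAAAACC ⇒ AA·AA·AA·D·C·C·CB·C·C·C·C·AA·AA
    A ↦ C
    B ↦ D
    C ↦ AA
    D ↦ CB

A->C, B->D, C->AA, D->CB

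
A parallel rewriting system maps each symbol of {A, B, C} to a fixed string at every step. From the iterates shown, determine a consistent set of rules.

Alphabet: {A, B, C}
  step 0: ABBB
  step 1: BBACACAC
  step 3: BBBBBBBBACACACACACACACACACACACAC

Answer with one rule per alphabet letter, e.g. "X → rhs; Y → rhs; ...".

  step 0 ⇒ step 1: ABBB ⇒ BB·AC·AC·AC
    A ↦ BB
    B ↦ AC
    C ↦ BB  (constrained at step 1)

A->BB, B->AC, C->BB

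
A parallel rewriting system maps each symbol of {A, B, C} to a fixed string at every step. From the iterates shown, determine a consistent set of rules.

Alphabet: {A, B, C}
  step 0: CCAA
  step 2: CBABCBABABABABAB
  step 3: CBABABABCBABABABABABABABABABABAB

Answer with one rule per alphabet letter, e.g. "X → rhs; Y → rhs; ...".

A->AB, B->AB, C->CB

  step 2 ⇒ step 3: CBABCBABABABABAB ⇒ CB·AB·AB·AB·CB·AB·AB·AB·AB·AB·AB·AB·AB·AB·AB·AB
    A ↦ AB
    B ↦ AB
    C ↦ CB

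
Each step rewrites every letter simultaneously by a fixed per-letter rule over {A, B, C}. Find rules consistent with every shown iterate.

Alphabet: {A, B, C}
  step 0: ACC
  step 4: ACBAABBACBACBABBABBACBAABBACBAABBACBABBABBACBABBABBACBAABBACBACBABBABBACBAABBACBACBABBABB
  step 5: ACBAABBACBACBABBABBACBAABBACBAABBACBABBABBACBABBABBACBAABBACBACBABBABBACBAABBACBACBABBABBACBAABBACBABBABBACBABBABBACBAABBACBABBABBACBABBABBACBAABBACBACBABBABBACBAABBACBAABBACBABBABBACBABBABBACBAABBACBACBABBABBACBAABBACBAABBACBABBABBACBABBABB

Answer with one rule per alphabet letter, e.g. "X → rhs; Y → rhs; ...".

A->ACB, B->ABB, C->A

  step 4 ⇒ step 5: ACBAABBACBACBABBABBACBAABBACBAABBACBABBABBACBABBABBACBAABBACBACBABBABBACBAABBACBACBABBABB ⇒ ACB·A·ABB·ACB·ACB·ABB·ABB·ACB·A·ABB·ACB·A·ABB·ACB·ABB·ABB·ACB·ABB·ABB·ACB·A·ABB·ACB·ACB·ABB·ABB·ACB·A·ABB·ACB·ACB·ABB·ABB·ACB·A·ABB·ACB·ABB·ABB·ACB·ABB·ABB·ACB·A·ABB·ACB·ABB·ABB·ACB·ABB·ABB·ACB·A·ABB·ACB·ACB·ABB·ABB·ACB·A·ABB·ACB·A·ABB·ACB·ABB·ABB·ACB·ABB·ABB·ACB·A·ABB·ACB·ACB·ABB·ABB·ACB·A·ABB·ACB·A·ABB·ACB·ABB·ABB·ACB·ABB·ABB
    A ↦ ACB
    B ↦ ABB
    C ↦ A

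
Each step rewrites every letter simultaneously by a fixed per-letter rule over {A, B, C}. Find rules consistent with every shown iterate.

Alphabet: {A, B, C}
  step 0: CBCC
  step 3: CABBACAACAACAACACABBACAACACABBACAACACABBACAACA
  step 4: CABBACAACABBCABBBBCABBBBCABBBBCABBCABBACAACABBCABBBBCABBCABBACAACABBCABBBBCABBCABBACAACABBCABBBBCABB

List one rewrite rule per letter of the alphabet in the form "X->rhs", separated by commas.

  step 3 ⇒ step 4: CABBACAACAACAACACABBACAACACABBACAACACABBACAACA ⇒ CA·BB·ACA·ACA·BB·CA·BB·BB·CA·BB·BB·CA·BB·BB·CA·BB·CA·BB·ACA·ACA·BB·CA·BB·BB·CA·BB·CA·BB·ACA·ACA·BB·CA·BB·BB·CA·BB·CA·BB·ACA·ACA·BB·CA·BB·BB·CA·BB
    A ↦ BB
    B ↦ ACA
    C ↦ CA

A->BB, B->ACA, C->CA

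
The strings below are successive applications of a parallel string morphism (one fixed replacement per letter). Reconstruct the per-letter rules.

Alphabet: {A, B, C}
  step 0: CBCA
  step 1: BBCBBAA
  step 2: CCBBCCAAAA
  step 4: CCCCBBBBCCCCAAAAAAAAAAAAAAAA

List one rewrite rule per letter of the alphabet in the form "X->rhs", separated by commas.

A->AA, B->C, C->BB

  step 1 ⇒ step 2: BBCBBAA ⇒ C·C·BB·C·C·AA·AA
    A ↦ AA
    B ↦ C
    C ↦ BB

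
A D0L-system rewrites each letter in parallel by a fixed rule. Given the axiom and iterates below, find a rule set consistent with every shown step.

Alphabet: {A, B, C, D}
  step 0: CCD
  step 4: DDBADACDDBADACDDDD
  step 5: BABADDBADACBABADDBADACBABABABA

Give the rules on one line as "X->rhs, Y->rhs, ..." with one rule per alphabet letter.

A->D, B->D, C->AC, D->BA

  step 4 ⇒ step 5: DDBADACDDBADACDDDD ⇒ BA·BA·D·D·BA·D·AC·BA·BA·D·D·BA·D·AC·BA·BA·BA·BA
    A ↦ D
    B ↦ D
    C ↦ AC
    D ↦ BA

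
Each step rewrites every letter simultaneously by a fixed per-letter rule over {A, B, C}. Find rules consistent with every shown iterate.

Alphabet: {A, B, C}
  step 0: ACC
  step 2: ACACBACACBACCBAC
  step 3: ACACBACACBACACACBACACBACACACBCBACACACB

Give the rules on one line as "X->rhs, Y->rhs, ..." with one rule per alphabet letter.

A->ACA, B->AC, C->CB

  step 2 ⇒ step 3: ACACBACACBACCBAC ⇒ ACA·CB·ACA·CB·AC·ACA·CB·ACA·CB·AC·ACA·CB·CB·AC·ACA·CB
    A ↦ ACA
    B ↦ AC
    C ↦ CB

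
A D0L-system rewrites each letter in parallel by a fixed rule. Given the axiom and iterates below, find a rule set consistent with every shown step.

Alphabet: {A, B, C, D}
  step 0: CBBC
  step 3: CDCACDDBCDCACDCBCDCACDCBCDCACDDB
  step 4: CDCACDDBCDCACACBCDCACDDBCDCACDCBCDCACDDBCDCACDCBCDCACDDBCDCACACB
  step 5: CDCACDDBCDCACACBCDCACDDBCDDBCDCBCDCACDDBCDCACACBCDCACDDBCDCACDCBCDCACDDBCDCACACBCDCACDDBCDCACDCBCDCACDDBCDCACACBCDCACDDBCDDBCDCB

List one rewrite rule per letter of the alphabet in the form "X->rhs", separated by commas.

  step 4 ⇒ step 5: CDCACDDBCDCACACBCDCACDDBCDCACDCBCDCACDDBCDCACDCBCDCACDDBCDCACACB ⇒ CD·CA·CD·DB·CD·CA·CA·CB·CD·CA·CD·DB·CD·DB·CD·CB·CD·CA·CD·DB·CD·CA·CA·CB·CD·CA·CD·DB·CD·CA·CD·CB·CD·CA·CD·DB·CD·CA·CA·CB·CD·CA·CD·DB·CD·CA·CD·CB·CD·CA·CD·DB·CD·CA·CA·CB·CD·CA·CD·DB·CD·DB·CD·CB
    A ↦ DB
    B ↦ CB
    C ↦ CD
    D ↦ CA

A->DB, B->CB, C->CD, D->CA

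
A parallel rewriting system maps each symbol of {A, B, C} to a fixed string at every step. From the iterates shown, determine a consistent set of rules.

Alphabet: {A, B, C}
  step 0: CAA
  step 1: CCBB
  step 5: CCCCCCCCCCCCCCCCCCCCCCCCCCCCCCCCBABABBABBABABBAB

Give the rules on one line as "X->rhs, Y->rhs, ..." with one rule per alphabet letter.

  step 0 ⇒ step 1: CAA ⇒ CC·B·B
    A ↦ B
    C ↦ CC
    B ↦ AB  (constrained at step 1)

A->B, B->AB, C->CC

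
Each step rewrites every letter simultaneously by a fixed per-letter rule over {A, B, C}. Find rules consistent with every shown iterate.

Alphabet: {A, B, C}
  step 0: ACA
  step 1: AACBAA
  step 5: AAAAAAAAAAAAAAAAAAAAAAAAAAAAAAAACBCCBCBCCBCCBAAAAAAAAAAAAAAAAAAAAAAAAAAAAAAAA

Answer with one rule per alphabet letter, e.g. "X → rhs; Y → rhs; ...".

A->AA, B->C, C->CB

  step 0 ⇒ step 1: ACA ⇒ AA·CB·AA
    A ↦ AA
    C ↦ CB
    B ↦ C  (constrained at step 1)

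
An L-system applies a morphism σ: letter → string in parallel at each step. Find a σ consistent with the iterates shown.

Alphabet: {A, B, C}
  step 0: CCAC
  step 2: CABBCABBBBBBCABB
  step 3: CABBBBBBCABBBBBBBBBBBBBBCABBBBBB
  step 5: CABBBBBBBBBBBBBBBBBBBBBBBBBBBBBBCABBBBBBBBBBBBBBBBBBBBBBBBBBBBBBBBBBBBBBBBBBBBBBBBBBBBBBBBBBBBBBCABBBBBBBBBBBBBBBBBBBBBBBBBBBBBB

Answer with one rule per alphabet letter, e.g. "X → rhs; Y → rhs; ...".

A->BB, B->BB, C->CA

  step 2 ⇒ step 3: CABBCABBBBBBCABB ⇒ CA·BB·BB·BB·CA·BB·BB·BB·BB·BB·BB·BB·CA·BB·BB·BB
    A ↦ BB
    B ↦ BB
    C ↦ CA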